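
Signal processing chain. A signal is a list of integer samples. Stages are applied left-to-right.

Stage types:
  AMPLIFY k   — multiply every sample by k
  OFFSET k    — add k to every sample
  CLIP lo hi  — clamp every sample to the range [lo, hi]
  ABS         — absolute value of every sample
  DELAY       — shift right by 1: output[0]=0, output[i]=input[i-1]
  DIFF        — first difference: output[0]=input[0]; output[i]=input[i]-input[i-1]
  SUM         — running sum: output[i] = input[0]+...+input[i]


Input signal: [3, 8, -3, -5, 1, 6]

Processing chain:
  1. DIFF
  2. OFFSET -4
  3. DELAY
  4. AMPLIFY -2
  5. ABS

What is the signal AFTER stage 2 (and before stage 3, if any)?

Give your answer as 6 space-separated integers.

Input: [3, 8, -3, -5, 1, 6]
Stage 1 (DIFF): s[0]=3, 8-3=5, -3-8=-11, -5--3=-2, 1--5=6, 6-1=5 -> [3, 5, -11, -2, 6, 5]
Stage 2 (OFFSET -4): 3+-4=-1, 5+-4=1, -11+-4=-15, -2+-4=-6, 6+-4=2, 5+-4=1 -> [-1, 1, -15, -6, 2, 1]

Answer: -1 1 -15 -6 2 1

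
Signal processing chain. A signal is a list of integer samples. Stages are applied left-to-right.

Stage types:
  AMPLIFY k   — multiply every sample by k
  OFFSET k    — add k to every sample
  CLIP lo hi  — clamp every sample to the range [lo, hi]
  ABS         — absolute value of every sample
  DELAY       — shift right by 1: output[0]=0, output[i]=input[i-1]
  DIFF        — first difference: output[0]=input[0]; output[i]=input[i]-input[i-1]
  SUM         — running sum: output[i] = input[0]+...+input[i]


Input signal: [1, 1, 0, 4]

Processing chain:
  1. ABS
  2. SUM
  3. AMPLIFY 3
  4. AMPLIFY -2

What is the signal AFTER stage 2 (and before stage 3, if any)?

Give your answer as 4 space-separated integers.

Input: [1, 1, 0, 4]
Stage 1 (ABS): |1|=1, |1|=1, |0|=0, |4|=4 -> [1, 1, 0, 4]
Stage 2 (SUM): sum[0..0]=1, sum[0..1]=2, sum[0..2]=2, sum[0..3]=6 -> [1, 2, 2, 6]

Answer: 1 2 2 6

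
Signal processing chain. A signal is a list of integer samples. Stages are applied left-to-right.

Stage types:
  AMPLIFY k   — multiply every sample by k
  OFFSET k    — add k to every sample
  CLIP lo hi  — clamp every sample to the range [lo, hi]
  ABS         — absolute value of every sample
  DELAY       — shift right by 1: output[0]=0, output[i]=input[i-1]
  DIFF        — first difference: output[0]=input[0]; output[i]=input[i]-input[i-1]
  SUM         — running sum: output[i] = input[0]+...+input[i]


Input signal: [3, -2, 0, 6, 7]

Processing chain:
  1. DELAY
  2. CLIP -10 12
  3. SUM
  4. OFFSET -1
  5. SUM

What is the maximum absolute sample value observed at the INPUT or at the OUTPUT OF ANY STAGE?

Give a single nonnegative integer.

Answer: 7

Derivation:
Input: [3, -2, 0, 6, 7] (max |s|=7)
Stage 1 (DELAY): [0, 3, -2, 0, 6] = [0, 3, -2, 0, 6] -> [0, 3, -2, 0, 6] (max |s|=6)
Stage 2 (CLIP -10 12): clip(0,-10,12)=0, clip(3,-10,12)=3, clip(-2,-10,12)=-2, clip(0,-10,12)=0, clip(6,-10,12)=6 -> [0, 3, -2, 0, 6] (max |s|=6)
Stage 3 (SUM): sum[0..0]=0, sum[0..1]=3, sum[0..2]=1, sum[0..3]=1, sum[0..4]=7 -> [0, 3, 1, 1, 7] (max |s|=7)
Stage 4 (OFFSET -1): 0+-1=-1, 3+-1=2, 1+-1=0, 1+-1=0, 7+-1=6 -> [-1, 2, 0, 0, 6] (max |s|=6)
Stage 5 (SUM): sum[0..0]=-1, sum[0..1]=1, sum[0..2]=1, sum[0..3]=1, sum[0..4]=7 -> [-1, 1, 1, 1, 7] (max |s|=7)
Overall max amplitude: 7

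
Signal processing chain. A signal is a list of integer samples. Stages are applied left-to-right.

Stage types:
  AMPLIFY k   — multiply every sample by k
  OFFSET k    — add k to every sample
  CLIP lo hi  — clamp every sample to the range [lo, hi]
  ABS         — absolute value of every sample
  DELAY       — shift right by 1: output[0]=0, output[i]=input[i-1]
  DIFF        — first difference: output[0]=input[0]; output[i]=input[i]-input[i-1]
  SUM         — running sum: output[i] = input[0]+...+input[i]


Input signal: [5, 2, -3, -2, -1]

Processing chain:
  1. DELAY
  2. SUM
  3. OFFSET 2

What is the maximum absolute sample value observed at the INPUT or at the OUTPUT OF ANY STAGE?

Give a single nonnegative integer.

Answer: 9

Derivation:
Input: [5, 2, -3, -2, -1] (max |s|=5)
Stage 1 (DELAY): [0, 5, 2, -3, -2] = [0, 5, 2, -3, -2] -> [0, 5, 2, -3, -2] (max |s|=5)
Stage 2 (SUM): sum[0..0]=0, sum[0..1]=5, sum[0..2]=7, sum[0..3]=4, sum[0..4]=2 -> [0, 5, 7, 4, 2] (max |s|=7)
Stage 3 (OFFSET 2): 0+2=2, 5+2=7, 7+2=9, 4+2=6, 2+2=4 -> [2, 7, 9, 6, 4] (max |s|=9)
Overall max amplitude: 9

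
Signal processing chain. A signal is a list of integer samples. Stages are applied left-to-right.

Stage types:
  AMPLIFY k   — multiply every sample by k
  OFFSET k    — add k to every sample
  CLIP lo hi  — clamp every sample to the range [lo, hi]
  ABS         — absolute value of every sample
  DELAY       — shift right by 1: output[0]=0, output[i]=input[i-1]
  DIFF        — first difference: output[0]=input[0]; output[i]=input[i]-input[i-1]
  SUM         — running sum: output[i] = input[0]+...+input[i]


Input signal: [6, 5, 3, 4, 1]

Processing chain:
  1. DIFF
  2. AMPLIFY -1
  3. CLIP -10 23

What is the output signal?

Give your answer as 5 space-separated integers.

Answer: -6 1 2 -1 3

Derivation:
Input: [6, 5, 3, 4, 1]
Stage 1 (DIFF): s[0]=6, 5-6=-1, 3-5=-2, 4-3=1, 1-4=-3 -> [6, -1, -2, 1, -3]
Stage 2 (AMPLIFY -1): 6*-1=-6, -1*-1=1, -2*-1=2, 1*-1=-1, -3*-1=3 -> [-6, 1, 2, -1, 3]
Stage 3 (CLIP -10 23): clip(-6,-10,23)=-6, clip(1,-10,23)=1, clip(2,-10,23)=2, clip(-1,-10,23)=-1, clip(3,-10,23)=3 -> [-6, 1, 2, -1, 3]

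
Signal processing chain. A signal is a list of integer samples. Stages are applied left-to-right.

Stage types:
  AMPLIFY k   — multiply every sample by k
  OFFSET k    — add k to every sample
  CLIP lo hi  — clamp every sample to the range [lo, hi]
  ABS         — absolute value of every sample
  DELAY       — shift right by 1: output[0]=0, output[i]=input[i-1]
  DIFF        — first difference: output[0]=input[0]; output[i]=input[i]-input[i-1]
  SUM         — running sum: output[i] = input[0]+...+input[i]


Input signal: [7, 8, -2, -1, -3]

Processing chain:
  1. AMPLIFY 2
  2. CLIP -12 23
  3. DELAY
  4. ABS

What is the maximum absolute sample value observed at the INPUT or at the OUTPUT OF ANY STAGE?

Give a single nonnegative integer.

Input: [7, 8, -2, -1, -3] (max |s|=8)
Stage 1 (AMPLIFY 2): 7*2=14, 8*2=16, -2*2=-4, -1*2=-2, -3*2=-6 -> [14, 16, -4, -2, -6] (max |s|=16)
Stage 2 (CLIP -12 23): clip(14,-12,23)=14, clip(16,-12,23)=16, clip(-4,-12,23)=-4, clip(-2,-12,23)=-2, clip(-6,-12,23)=-6 -> [14, 16, -4, -2, -6] (max |s|=16)
Stage 3 (DELAY): [0, 14, 16, -4, -2] = [0, 14, 16, -4, -2] -> [0, 14, 16, -4, -2] (max |s|=16)
Stage 4 (ABS): |0|=0, |14|=14, |16|=16, |-4|=4, |-2|=2 -> [0, 14, 16, 4, 2] (max |s|=16)
Overall max amplitude: 16

Answer: 16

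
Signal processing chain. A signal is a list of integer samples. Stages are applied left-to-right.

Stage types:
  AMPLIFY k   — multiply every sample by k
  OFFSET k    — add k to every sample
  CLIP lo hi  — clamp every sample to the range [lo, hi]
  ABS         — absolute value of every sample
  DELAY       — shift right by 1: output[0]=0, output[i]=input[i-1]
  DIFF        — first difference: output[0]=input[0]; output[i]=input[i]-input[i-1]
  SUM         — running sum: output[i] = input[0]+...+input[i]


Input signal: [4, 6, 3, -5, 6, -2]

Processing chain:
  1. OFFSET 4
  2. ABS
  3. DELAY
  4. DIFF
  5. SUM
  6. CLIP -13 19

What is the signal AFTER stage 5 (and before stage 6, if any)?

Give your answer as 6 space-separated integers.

Input: [4, 6, 3, -5, 6, -2]
Stage 1 (OFFSET 4): 4+4=8, 6+4=10, 3+4=7, -5+4=-1, 6+4=10, -2+4=2 -> [8, 10, 7, -1, 10, 2]
Stage 2 (ABS): |8|=8, |10|=10, |7|=7, |-1|=1, |10|=10, |2|=2 -> [8, 10, 7, 1, 10, 2]
Stage 3 (DELAY): [0, 8, 10, 7, 1, 10] = [0, 8, 10, 7, 1, 10] -> [0, 8, 10, 7, 1, 10]
Stage 4 (DIFF): s[0]=0, 8-0=8, 10-8=2, 7-10=-3, 1-7=-6, 10-1=9 -> [0, 8, 2, -3, -6, 9]
Stage 5 (SUM): sum[0..0]=0, sum[0..1]=8, sum[0..2]=10, sum[0..3]=7, sum[0..4]=1, sum[0..5]=10 -> [0, 8, 10, 7, 1, 10]

Answer: 0 8 10 7 1 10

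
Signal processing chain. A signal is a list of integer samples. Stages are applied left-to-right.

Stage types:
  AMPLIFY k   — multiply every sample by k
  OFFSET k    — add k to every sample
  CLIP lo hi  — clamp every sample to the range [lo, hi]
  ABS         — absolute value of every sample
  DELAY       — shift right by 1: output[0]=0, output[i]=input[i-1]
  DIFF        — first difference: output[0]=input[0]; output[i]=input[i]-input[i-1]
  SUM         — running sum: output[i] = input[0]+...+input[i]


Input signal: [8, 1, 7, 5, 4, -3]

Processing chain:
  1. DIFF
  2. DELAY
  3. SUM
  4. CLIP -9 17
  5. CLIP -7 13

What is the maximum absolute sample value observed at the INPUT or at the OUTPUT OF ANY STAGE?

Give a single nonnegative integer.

Input: [8, 1, 7, 5, 4, -3] (max |s|=8)
Stage 1 (DIFF): s[0]=8, 1-8=-7, 7-1=6, 5-7=-2, 4-5=-1, -3-4=-7 -> [8, -7, 6, -2, -1, -7] (max |s|=8)
Stage 2 (DELAY): [0, 8, -7, 6, -2, -1] = [0, 8, -7, 6, -2, -1] -> [0, 8, -7, 6, -2, -1] (max |s|=8)
Stage 3 (SUM): sum[0..0]=0, sum[0..1]=8, sum[0..2]=1, sum[0..3]=7, sum[0..4]=5, sum[0..5]=4 -> [0, 8, 1, 7, 5, 4] (max |s|=8)
Stage 4 (CLIP -9 17): clip(0,-9,17)=0, clip(8,-9,17)=8, clip(1,-9,17)=1, clip(7,-9,17)=7, clip(5,-9,17)=5, clip(4,-9,17)=4 -> [0, 8, 1, 7, 5, 4] (max |s|=8)
Stage 5 (CLIP -7 13): clip(0,-7,13)=0, clip(8,-7,13)=8, clip(1,-7,13)=1, clip(7,-7,13)=7, clip(5,-7,13)=5, clip(4,-7,13)=4 -> [0, 8, 1, 7, 5, 4] (max |s|=8)
Overall max amplitude: 8

Answer: 8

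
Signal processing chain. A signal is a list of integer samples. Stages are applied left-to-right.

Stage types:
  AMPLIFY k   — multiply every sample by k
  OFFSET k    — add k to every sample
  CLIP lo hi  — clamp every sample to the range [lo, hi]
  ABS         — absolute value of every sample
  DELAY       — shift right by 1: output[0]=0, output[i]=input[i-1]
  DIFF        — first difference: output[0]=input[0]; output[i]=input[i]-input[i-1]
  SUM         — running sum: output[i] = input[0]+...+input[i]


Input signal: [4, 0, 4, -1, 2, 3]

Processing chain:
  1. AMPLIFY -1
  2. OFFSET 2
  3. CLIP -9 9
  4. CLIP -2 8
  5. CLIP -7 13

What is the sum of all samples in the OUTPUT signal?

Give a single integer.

Answer: 0

Derivation:
Input: [4, 0, 4, -1, 2, 3]
Stage 1 (AMPLIFY -1): 4*-1=-4, 0*-1=0, 4*-1=-4, -1*-1=1, 2*-1=-2, 3*-1=-3 -> [-4, 0, -4, 1, -2, -3]
Stage 2 (OFFSET 2): -4+2=-2, 0+2=2, -4+2=-2, 1+2=3, -2+2=0, -3+2=-1 -> [-2, 2, -2, 3, 0, -1]
Stage 3 (CLIP -9 9): clip(-2,-9,9)=-2, clip(2,-9,9)=2, clip(-2,-9,9)=-2, clip(3,-9,9)=3, clip(0,-9,9)=0, clip(-1,-9,9)=-1 -> [-2, 2, -2, 3, 0, -1]
Stage 4 (CLIP -2 8): clip(-2,-2,8)=-2, clip(2,-2,8)=2, clip(-2,-2,8)=-2, clip(3,-2,8)=3, clip(0,-2,8)=0, clip(-1,-2,8)=-1 -> [-2, 2, -2, 3, 0, -1]
Stage 5 (CLIP -7 13): clip(-2,-7,13)=-2, clip(2,-7,13)=2, clip(-2,-7,13)=-2, clip(3,-7,13)=3, clip(0,-7,13)=0, clip(-1,-7,13)=-1 -> [-2, 2, -2, 3, 0, -1]
Output sum: 0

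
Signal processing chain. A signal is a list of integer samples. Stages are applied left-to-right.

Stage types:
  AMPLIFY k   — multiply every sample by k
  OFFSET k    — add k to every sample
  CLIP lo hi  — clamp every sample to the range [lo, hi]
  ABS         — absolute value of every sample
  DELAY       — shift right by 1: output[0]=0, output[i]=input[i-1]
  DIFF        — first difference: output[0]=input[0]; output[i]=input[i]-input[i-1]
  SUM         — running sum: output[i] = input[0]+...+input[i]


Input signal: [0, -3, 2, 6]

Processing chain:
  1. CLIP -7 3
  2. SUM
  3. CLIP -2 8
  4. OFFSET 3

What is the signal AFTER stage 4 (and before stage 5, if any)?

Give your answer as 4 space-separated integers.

Input: [0, -3, 2, 6]
Stage 1 (CLIP -7 3): clip(0,-7,3)=0, clip(-3,-7,3)=-3, clip(2,-7,3)=2, clip(6,-7,3)=3 -> [0, -3, 2, 3]
Stage 2 (SUM): sum[0..0]=0, sum[0..1]=-3, sum[0..2]=-1, sum[0..3]=2 -> [0, -3, -1, 2]
Stage 3 (CLIP -2 8): clip(0,-2,8)=0, clip(-3,-2,8)=-2, clip(-1,-2,8)=-1, clip(2,-2,8)=2 -> [0, -2, -1, 2]
Stage 4 (OFFSET 3): 0+3=3, -2+3=1, -1+3=2, 2+3=5 -> [3, 1, 2, 5]

Answer: 3 1 2 5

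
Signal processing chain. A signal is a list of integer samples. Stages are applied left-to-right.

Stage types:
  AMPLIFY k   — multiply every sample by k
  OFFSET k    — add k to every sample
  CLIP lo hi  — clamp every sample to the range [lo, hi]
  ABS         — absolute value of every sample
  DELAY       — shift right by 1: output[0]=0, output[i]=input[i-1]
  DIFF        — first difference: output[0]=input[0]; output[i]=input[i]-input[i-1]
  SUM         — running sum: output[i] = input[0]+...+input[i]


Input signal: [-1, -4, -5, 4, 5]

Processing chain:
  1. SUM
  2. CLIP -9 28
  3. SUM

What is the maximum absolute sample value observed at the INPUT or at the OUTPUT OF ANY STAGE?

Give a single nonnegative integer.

Answer: 22

Derivation:
Input: [-1, -4, -5, 4, 5] (max |s|=5)
Stage 1 (SUM): sum[0..0]=-1, sum[0..1]=-5, sum[0..2]=-10, sum[0..3]=-6, sum[0..4]=-1 -> [-1, -5, -10, -6, -1] (max |s|=10)
Stage 2 (CLIP -9 28): clip(-1,-9,28)=-1, clip(-5,-9,28)=-5, clip(-10,-9,28)=-9, clip(-6,-9,28)=-6, clip(-1,-9,28)=-1 -> [-1, -5, -9, -6, -1] (max |s|=9)
Stage 3 (SUM): sum[0..0]=-1, sum[0..1]=-6, sum[0..2]=-15, sum[0..3]=-21, sum[0..4]=-22 -> [-1, -6, -15, -21, -22] (max |s|=22)
Overall max amplitude: 22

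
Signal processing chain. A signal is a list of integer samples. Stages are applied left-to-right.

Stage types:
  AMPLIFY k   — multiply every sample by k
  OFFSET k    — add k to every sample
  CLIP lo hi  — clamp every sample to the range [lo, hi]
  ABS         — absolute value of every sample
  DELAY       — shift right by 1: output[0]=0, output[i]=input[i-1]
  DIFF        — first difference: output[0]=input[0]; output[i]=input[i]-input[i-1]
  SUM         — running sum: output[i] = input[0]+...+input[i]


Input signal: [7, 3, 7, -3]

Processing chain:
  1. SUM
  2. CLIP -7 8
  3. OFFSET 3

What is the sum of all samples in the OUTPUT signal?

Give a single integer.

Input: [7, 3, 7, -3]
Stage 1 (SUM): sum[0..0]=7, sum[0..1]=10, sum[0..2]=17, sum[0..3]=14 -> [7, 10, 17, 14]
Stage 2 (CLIP -7 8): clip(7,-7,8)=7, clip(10,-7,8)=8, clip(17,-7,8)=8, clip(14,-7,8)=8 -> [7, 8, 8, 8]
Stage 3 (OFFSET 3): 7+3=10, 8+3=11, 8+3=11, 8+3=11 -> [10, 11, 11, 11]
Output sum: 43

Answer: 43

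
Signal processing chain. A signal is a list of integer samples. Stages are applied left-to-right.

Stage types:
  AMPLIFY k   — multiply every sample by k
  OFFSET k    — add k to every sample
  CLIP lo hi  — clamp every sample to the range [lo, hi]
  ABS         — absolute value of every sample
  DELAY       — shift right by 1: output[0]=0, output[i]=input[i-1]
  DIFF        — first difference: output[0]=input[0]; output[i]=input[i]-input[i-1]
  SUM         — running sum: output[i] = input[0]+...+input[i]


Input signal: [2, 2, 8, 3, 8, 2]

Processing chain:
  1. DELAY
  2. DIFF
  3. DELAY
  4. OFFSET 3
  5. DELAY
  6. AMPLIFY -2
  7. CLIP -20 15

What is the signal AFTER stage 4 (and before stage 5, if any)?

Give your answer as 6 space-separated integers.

Input: [2, 2, 8, 3, 8, 2]
Stage 1 (DELAY): [0, 2, 2, 8, 3, 8] = [0, 2, 2, 8, 3, 8] -> [0, 2, 2, 8, 3, 8]
Stage 2 (DIFF): s[0]=0, 2-0=2, 2-2=0, 8-2=6, 3-8=-5, 8-3=5 -> [0, 2, 0, 6, -5, 5]
Stage 3 (DELAY): [0, 0, 2, 0, 6, -5] = [0, 0, 2, 0, 6, -5] -> [0, 0, 2, 0, 6, -5]
Stage 4 (OFFSET 3): 0+3=3, 0+3=3, 2+3=5, 0+3=3, 6+3=9, -5+3=-2 -> [3, 3, 5, 3, 9, -2]

Answer: 3 3 5 3 9 -2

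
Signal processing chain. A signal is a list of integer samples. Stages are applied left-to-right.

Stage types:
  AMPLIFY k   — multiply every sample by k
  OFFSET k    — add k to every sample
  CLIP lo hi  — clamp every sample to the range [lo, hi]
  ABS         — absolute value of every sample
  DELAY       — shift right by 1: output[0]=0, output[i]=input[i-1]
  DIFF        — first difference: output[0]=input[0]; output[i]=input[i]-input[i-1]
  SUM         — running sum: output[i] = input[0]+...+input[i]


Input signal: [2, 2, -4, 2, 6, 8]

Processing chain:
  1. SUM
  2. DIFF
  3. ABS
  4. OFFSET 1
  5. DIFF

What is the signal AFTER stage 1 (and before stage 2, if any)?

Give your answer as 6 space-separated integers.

Input: [2, 2, -4, 2, 6, 8]
Stage 1 (SUM): sum[0..0]=2, sum[0..1]=4, sum[0..2]=0, sum[0..3]=2, sum[0..4]=8, sum[0..5]=16 -> [2, 4, 0, 2, 8, 16]

Answer: 2 4 0 2 8 16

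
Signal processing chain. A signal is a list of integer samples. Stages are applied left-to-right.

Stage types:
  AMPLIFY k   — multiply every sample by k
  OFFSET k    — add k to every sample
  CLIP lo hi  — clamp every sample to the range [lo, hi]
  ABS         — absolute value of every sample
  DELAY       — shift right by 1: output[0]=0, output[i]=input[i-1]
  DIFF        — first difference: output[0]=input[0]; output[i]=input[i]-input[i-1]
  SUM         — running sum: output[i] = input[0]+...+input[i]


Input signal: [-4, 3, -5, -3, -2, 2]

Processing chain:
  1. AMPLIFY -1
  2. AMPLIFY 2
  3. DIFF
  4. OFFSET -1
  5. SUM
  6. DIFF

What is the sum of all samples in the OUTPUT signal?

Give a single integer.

Answer: -10

Derivation:
Input: [-4, 3, -5, -3, -2, 2]
Stage 1 (AMPLIFY -1): -4*-1=4, 3*-1=-3, -5*-1=5, -3*-1=3, -2*-1=2, 2*-1=-2 -> [4, -3, 5, 3, 2, -2]
Stage 2 (AMPLIFY 2): 4*2=8, -3*2=-6, 5*2=10, 3*2=6, 2*2=4, -2*2=-4 -> [8, -6, 10, 6, 4, -4]
Stage 3 (DIFF): s[0]=8, -6-8=-14, 10--6=16, 6-10=-4, 4-6=-2, -4-4=-8 -> [8, -14, 16, -4, -2, -8]
Stage 4 (OFFSET -1): 8+-1=7, -14+-1=-15, 16+-1=15, -4+-1=-5, -2+-1=-3, -8+-1=-9 -> [7, -15, 15, -5, -3, -9]
Stage 5 (SUM): sum[0..0]=7, sum[0..1]=-8, sum[0..2]=7, sum[0..3]=2, sum[0..4]=-1, sum[0..5]=-10 -> [7, -8, 7, 2, -1, -10]
Stage 6 (DIFF): s[0]=7, -8-7=-15, 7--8=15, 2-7=-5, -1-2=-3, -10--1=-9 -> [7, -15, 15, -5, -3, -9]
Output sum: -10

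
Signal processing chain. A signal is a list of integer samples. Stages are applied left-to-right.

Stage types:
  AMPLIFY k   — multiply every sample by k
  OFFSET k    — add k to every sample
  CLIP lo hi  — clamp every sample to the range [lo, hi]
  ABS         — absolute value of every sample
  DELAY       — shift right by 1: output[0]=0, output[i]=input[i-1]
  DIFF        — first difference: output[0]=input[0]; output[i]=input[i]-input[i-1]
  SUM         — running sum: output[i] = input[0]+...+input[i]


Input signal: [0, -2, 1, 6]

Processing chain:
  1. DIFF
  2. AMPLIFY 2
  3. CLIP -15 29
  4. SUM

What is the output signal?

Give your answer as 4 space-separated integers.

Answer: 0 -4 2 12

Derivation:
Input: [0, -2, 1, 6]
Stage 1 (DIFF): s[0]=0, -2-0=-2, 1--2=3, 6-1=5 -> [0, -2, 3, 5]
Stage 2 (AMPLIFY 2): 0*2=0, -2*2=-4, 3*2=6, 5*2=10 -> [0, -4, 6, 10]
Stage 3 (CLIP -15 29): clip(0,-15,29)=0, clip(-4,-15,29)=-4, clip(6,-15,29)=6, clip(10,-15,29)=10 -> [0, -4, 6, 10]
Stage 4 (SUM): sum[0..0]=0, sum[0..1]=-4, sum[0..2]=2, sum[0..3]=12 -> [0, -4, 2, 12]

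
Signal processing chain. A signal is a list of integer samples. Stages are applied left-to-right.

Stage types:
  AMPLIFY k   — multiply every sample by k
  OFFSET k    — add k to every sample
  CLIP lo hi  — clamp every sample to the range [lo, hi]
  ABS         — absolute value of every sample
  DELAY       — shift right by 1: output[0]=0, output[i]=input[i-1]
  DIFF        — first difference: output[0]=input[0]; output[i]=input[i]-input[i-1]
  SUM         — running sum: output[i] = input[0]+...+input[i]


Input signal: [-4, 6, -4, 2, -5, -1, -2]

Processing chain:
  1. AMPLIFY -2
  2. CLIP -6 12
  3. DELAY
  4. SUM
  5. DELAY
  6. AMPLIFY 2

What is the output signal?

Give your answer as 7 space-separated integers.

Input: [-4, 6, -4, 2, -5, -1, -2]
Stage 1 (AMPLIFY -2): -4*-2=8, 6*-2=-12, -4*-2=8, 2*-2=-4, -5*-2=10, -1*-2=2, -2*-2=4 -> [8, -12, 8, -4, 10, 2, 4]
Stage 2 (CLIP -6 12): clip(8,-6,12)=8, clip(-12,-6,12)=-6, clip(8,-6,12)=8, clip(-4,-6,12)=-4, clip(10,-6,12)=10, clip(2,-6,12)=2, clip(4,-6,12)=4 -> [8, -6, 8, -4, 10, 2, 4]
Stage 3 (DELAY): [0, 8, -6, 8, -4, 10, 2] = [0, 8, -6, 8, -4, 10, 2] -> [0, 8, -6, 8, -4, 10, 2]
Stage 4 (SUM): sum[0..0]=0, sum[0..1]=8, sum[0..2]=2, sum[0..3]=10, sum[0..4]=6, sum[0..5]=16, sum[0..6]=18 -> [0, 8, 2, 10, 6, 16, 18]
Stage 5 (DELAY): [0, 0, 8, 2, 10, 6, 16] = [0, 0, 8, 2, 10, 6, 16] -> [0, 0, 8, 2, 10, 6, 16]
Stage 6 (AMPLIFY 2): 0*2=0, 0*2=0, 8*2=16, 2*2=4, 10*2=20, 6*2=12, 16*2=32 -> [0, 0, 16, 4, 20, 12, 32]

Answer: 0 0 16 4 20 12 32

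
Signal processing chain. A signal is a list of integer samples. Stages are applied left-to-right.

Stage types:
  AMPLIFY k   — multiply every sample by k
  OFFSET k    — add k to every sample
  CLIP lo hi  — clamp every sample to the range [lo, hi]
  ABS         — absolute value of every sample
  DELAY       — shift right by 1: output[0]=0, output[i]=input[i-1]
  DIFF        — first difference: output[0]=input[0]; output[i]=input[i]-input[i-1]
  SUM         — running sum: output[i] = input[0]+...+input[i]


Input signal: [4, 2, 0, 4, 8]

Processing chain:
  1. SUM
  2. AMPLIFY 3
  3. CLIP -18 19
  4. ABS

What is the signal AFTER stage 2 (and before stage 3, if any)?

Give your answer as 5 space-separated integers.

Answer: 12 18 18 30 54

Derivation:
Input: [4, 2, 0, 4, 8]
Stage 1 (SUM): sum[0..0]=4, sum[0..1]=6, sum[0..2]=6, sum[0..3]=10, sum[0..4]=18 -> [4, 6, 6, 10, 18]
Stage 2 (AMPLIFY 3): 4*3=12, 6*3=18, 6*3=18, 10*3=30, 18*3=54 -> [12, 18, 18, 30, 54]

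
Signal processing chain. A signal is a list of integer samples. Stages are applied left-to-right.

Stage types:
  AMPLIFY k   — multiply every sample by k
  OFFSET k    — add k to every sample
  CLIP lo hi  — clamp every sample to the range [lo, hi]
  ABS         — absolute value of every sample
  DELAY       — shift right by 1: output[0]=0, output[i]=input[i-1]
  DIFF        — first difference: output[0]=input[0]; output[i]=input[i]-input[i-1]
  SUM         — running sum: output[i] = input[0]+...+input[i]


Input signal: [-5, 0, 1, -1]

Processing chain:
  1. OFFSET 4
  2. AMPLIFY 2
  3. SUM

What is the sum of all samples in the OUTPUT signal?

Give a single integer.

Input: [-5, 0, 1, -1]
Stage 1 (OFFSET 4): -5+4=-1, 0+4=4, 1+4=5, -1+4=3 -> [-1, 4, 5, 3]
Stage 2 (AMPLIFY 2): -1*2=-2, 4*2=8, 5*2=10, 3*2=6 -> [-2, 8, 10, 6]
Stage 3 (SUM): sum[0..0]=-2, sum[0..1]=6, sum[0..2]=16, sum[0..3]=22 -> [-2, 6, 16, 22]
Output sum: 42

Answer: 42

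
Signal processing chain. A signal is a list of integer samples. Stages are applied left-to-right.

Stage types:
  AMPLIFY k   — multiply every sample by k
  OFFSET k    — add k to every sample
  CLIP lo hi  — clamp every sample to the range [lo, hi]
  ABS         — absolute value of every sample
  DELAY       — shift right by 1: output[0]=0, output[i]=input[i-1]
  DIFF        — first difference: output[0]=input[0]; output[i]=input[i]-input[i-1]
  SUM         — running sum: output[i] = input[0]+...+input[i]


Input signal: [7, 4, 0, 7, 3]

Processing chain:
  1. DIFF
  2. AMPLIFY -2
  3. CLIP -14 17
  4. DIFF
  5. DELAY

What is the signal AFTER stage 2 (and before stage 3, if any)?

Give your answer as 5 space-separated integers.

Answer: -14 6 8 -14 8

Derivation:
Input: [7, 4, 0, 7, 3]
Stage 1 (DIFF): s[0]=7, 4-7=-3, 0-4=-4, 7-0=7, 3-7=-4 -> [7, -3, -4, 7, -4]
Stage 2 (AMPLIFY -2): 7*-2=-14, -3*-2=6, -4*-2=8, 7*-2=-14, -4*-2=8 -> [-14, 6, 8, -14, 8]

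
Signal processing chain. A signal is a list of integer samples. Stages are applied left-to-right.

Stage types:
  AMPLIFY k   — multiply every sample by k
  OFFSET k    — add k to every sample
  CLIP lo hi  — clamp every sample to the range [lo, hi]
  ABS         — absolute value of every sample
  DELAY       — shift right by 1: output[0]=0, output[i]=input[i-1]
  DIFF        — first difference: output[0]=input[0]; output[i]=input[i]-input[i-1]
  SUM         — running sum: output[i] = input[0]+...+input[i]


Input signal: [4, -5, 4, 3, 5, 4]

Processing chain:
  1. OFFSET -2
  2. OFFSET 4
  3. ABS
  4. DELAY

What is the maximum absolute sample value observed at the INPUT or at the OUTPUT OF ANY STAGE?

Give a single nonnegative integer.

Input: [4, -5, 4, 3, 5, 4] (max |s|=5)
Stage 1 (OFFSET -2): 4+-2=2, -5+-2=-7, 4+-2=2, 3+-2=1, 5+-2=3, 4+-2=2 -> [2, -7, 2, 1, 3, 2] (max |s|=7)
Stage 2 (OFFSET 4): 2+4=6, -7+4=-3, 2+4=6, 1+4=5, 3+4=7, 2+4=6 -> [6, -3, 6, 5, 7, 6] (max |s|=7)
Stage 3 (ABS): |6|=6, |-3|=3, |6|=6, |5|=5, |7|=7, |6|=6 -> [6, 3, 6, 5, 7, 6] (max |s|=7)
Stage 4 (DELAY): [0, 6, 3, 6, 5, 7] = [0, 6, 3, 6, 5, 7] -> [0, 6, 3, 6, 5, 7] (max |s|=7)
Overall max amplitude: 7

Answer: 7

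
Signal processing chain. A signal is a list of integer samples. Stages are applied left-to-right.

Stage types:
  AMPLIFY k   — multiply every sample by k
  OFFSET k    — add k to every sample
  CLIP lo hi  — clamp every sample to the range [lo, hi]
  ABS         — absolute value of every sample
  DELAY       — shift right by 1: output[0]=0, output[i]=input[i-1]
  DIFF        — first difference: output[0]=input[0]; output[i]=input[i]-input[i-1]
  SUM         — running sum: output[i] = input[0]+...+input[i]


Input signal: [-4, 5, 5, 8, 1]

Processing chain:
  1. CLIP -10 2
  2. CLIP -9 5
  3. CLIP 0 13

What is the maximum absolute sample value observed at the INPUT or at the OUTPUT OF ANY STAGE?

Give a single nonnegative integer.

Input: [-4, 5, 5, 8, 1] (max |s|=8)
Stage 1 (CLIP -10 2): clip(-4,-10,2)=-4, clip(5,-10,2)=2, clip(5,-10,2)=2, clip(8,-10,2)=2, clip(1,-10,2)=1 -> [-4, 2, 2, 2, 1] (max |s|=4)
Stage 2 (CLIP -9 5): clip(-4,-9,5)=-4, clip(2,-9,5)=2, clip(2,-9,5)=2, clip(2,-9,5)=2, clip(1,-9,5)=1 -> [-4, 2, 2, 2, 1] (max |s|=4)
Stage 3 (CLIP 0 13): clip(-4,0,13)=0, clip(2,0,13)=2, clip(2,0,13)=2, clip(2,0,13)=2, clip(1,0,13)=1 -> [0, 2, 2, 2, 1] (max |s|=2)
Overall max amplitude: 8

Answer: 8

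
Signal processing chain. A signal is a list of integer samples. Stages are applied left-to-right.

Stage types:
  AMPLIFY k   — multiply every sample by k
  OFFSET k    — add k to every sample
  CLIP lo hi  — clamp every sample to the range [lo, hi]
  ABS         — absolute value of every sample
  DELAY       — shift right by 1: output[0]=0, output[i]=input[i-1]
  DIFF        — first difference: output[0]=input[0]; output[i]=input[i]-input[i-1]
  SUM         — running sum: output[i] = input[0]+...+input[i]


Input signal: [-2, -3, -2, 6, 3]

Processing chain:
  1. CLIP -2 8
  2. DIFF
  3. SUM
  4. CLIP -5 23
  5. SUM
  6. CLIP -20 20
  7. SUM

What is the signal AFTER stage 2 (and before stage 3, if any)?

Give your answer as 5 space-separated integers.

Answer: -2 0 0 8 -3

Derivation:
Input: [-2, -3, -2, 6, 3]
Stage 1 (CLIP -2 8): clip(-2,-2,8)=-2, clip(-3,-2,8)=-2, clip(-2,-2,8)=-2, clip(6,-2,8)=6, clip(3,-2,8)=3 -> [-2, -2, -2, 6, 3]
Stage 2 (DIFF): s[0]=-2, -2--2=0, -2--2=0, 6--2=8, 3-6=-3 -> [-2, 0, 0, 8, -3]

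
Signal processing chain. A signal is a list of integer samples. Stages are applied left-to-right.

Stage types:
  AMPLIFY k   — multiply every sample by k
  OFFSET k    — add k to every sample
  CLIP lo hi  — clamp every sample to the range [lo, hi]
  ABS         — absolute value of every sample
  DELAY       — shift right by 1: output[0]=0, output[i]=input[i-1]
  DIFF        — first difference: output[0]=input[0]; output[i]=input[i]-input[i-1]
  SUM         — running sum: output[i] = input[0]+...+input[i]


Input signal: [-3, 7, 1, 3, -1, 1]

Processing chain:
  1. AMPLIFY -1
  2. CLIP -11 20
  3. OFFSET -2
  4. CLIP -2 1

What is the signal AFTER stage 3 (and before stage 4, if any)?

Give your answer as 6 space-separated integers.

Input: [-3, 7, 1, 3, -1, 1]
Stage 1 (AMPLIFY -1): -3*-1=3, 7*-1=-7, 1*-1=-1, 3*-1=-3, -1*-1=1, 1*-1=-1 -> [3, -7, -1, -3, 1, -1]
Stage 2 (CLIP -11 20): clip(3,-11,20)=3, clip(-7,-11,20)=-7, clip(-1,-11,20)=-1, clip(-3,-11,20)=-3, clip(1,-11,20)=1, clip(-1,-11,20)=-1 -> [3, -7, -1, -3, 1, -1]
Stage 3 (OFFSET -2): 3+-2=1, -7+-2=-9, -1+-2=-3, -3+-2=-5, 1+-2=-1, -1+-2=-3 -> [1, -9, -3, -5, -1, -3]

Answer: 1 -9 -3 -5 -1 -3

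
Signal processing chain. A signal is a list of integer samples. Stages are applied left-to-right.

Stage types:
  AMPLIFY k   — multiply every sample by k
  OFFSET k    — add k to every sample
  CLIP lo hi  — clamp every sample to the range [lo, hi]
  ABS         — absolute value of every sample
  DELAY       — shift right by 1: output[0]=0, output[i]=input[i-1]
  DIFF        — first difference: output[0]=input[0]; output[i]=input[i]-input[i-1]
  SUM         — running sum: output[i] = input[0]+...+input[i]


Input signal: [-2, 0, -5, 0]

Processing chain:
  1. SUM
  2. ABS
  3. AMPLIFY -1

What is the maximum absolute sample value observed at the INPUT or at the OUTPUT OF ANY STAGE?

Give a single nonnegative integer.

Input: [-2, 0, -5, 0] (max |s|=5)
Stage 1 (SUM): sum[0..0]=-2, sum[0..1]=-2, sum[0..2]=-7, sum[0..3]=-7 -> [-2, -2, -7, -7] (max |s|=7)
Stage 2 (ABS): |-2|=2, |-2|=2, |-7|=7, |-7|=7 -> [2, 2, 7, 7] (max |s|=7)
Stage 3 (AMPLIFY -1): 2*-1=-2, 2*-1=-2, 7*-1=-7, 7*-1=-7 -> [-2, -2, -7, -7] (max |s|=7)
Overall max amplitude: 7

Answer: 7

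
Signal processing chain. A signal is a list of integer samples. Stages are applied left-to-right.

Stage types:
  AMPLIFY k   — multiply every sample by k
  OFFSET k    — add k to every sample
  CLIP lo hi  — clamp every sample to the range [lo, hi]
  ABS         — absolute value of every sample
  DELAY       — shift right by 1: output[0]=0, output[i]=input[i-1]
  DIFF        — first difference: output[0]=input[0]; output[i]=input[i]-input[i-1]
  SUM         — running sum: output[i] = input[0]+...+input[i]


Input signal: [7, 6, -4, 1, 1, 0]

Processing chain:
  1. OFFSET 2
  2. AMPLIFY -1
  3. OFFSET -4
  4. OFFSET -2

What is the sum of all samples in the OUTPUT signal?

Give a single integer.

Answer: -59

Derivation:
Input: [7, 6, -4, 1, 1, 0]
Stage 1 (OFFSET 2): 7+2=9, 6+2=8, -4+2=-2, 1+2=3, 1+2=3, 0+2=2 -> [9, 8, -2, 3, 3, 2]
Stage 2 (AMPLIFY -1): 9*-1=-9, 8*-1=-8, -2*-1=2, 3*-1=-3, 3*-1=-3, 2*-1=-2 -> [-9, -8, 2, -3, -3, -2]
Stage 3 (OFFSET -4): -9+-4=-13, -8+-4=-12, 2+-4=-2, -3+-4=-7, -3+-4=-7, -2+-4=-6 -> [-13, -12, -2, -7, -7, -6]
Stage 4 (OFFSET -2): -13+-2=-15, -12+-2=-14, -2+-2=-4, -7+-2=-9, -7+-2=-9, -6+-2=-8 -> [-15, -14, -4, -9, -9, -8]
Output sum: -59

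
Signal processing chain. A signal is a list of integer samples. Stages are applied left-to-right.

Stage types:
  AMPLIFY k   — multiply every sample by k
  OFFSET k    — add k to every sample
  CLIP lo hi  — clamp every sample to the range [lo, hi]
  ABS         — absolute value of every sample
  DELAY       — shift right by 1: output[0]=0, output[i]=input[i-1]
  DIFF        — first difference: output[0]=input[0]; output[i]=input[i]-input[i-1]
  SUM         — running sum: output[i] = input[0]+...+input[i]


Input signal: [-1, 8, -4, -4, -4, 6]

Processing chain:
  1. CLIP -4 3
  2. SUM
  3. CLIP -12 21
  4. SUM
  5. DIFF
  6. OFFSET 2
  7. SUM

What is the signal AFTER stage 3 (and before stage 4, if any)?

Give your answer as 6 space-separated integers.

Input: [-1, 8, -4, -4, -4, 6]
Stage 1 (CLIP -4 3): clip(-1,-4,3)=-1, clip(8,-4,3)=3, clip(-4,-4,3)=-4, clip(-4,-4,3)=-4, clip(-4,-4,3)=-4, clip(6,-4,3)=3 -> [-1, 3, -4, -4, -4, 3]
Stage 2 (SUM): sum[0..0]=-1, sum[0..1]=2, sum[0..2]=-2, sum[0..3]=-6, sum[0..4]=-10, sum[0..5]=-7 -> [-1, 2, -2, -6, -10, -7]
Stage 3 (CLIP -12 21): clip(-1,-12,21)=-1, clip(2,-12,21)=2, clip(-2,-12,21)=-2, clip(-6,-12,21)=-6, clip(-10,-12,21)=-10, clip(-7,-12,21)=-7 -> [-1, 2, -2, -6, -10, -7]

Answer: -1 2 -2 -6 -10 -7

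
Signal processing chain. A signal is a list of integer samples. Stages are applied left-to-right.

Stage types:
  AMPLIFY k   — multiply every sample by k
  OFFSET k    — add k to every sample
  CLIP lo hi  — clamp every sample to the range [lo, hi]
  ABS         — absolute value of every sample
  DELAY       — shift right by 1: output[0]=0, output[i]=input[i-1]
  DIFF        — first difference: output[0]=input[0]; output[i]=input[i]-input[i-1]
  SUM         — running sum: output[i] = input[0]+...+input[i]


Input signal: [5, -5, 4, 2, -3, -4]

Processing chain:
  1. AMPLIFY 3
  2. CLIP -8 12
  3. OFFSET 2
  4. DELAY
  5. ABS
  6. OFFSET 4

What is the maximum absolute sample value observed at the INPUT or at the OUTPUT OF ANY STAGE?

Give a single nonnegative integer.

Input: [5, -5, 4, 2, -3, -4] (max |s|=5)
Stage 1 (AMPLIFY 3): 5*3=15, -5*3=-15, 4*3=12, 2*3=6, -3*3=-9, -4*3=-12 -> [15, -15, 12, 6, -9, -12] (max |s|=15)
Stage 2 (CLIP -8 12): clip(15,-8,12)=12, clip(-15,-8,12)=-8, clip(12,-8,12)=12, clip(6,-8,12)=6, clip(-9,-8,12)=-8, clip(-12,-8,12)=-8 -> [12, -8, 12, 6, -8, -8] (max |s|=12)
Stage 3 (OFFSET 2): 12+2=14, -8+2=-6, 12+2=14, 6+2=8, -8+2=-6, -8+2=-6 -> [14, -6, 14, 8, -6, -6] (max |s|=14)
Stage 4 (DELAY): [0, 14, -6, 14, 8, -6] = [0, 14, -6, 14, 8, -6] -> [0, 14, -6, 14, 8, -6] (max |s|=14)
Stage 5 (ABS): |0|=0, |14|=14, |-6|=6, |14|=14, |8|=8, |-6|=6 -> [0, 14, 6, 14, 8, 6] (max |s|=14)
Stage 6 (OFFSET 4): 0+4=4, 14+4=18, 6+4=10, 14+4=18, 8+4=12, 6+4=10 -> [4, 18, 10, 18, 12, 10] (max |s|=18)
Overall max amplitude: 18

Answer: 18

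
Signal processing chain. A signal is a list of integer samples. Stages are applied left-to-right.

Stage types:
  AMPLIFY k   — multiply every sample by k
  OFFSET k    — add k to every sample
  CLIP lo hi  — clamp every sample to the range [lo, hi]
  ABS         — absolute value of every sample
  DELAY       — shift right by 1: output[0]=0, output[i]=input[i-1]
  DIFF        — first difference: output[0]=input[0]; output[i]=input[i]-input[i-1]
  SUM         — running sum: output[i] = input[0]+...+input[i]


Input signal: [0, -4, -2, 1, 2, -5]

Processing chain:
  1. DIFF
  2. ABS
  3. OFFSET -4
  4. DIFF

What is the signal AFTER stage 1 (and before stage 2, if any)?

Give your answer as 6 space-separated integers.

Input: [0, -4, -2, 1, 2, -5]
Stage 1 (DIFF): s[0]=0, -4-0=-4, -2--4=2, 1--2=3, 2-1=1, -5-2=-7 -> [0, -4, 2, 3, 1, -7]

Answer: 0 -4 2 3 1 -7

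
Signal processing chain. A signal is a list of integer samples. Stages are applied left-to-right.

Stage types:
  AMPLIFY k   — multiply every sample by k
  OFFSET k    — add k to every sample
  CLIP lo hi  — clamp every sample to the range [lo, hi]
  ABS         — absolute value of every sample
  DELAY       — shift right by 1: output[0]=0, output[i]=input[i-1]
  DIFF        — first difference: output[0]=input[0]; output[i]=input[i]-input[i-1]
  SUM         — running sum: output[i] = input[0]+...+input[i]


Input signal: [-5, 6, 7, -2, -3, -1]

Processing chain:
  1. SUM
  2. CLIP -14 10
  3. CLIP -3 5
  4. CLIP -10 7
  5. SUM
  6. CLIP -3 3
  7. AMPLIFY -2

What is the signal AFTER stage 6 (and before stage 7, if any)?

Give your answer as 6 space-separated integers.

Answer: -3 -2 3 3 3 3

Derivation:
Input: [-5, 6, 7, -2, -3, -1]
Stage 1 (SUM): sum[0..0]=-5, sum[0..1]=1, sum[0..2]=8, sum[0..3]=6, sum[0..4]=3, sum[0..5]=2 -> [-5, 1, 8, 6, 3, 2]
Stage 2 (CLIP -14 10): clip(-5,-14,10)=-5, clip(1,-14,10)=1, clip(8,-14,10)=8, clip(6,-14,10)=6, clip(3,-14,10)=3, clip(2,-14,10)=2 -> [-5, 1, 8, 6, 3, 2]
Stage 3 (CLIP -3 5): clip(-5,-3,5)=-3, clip(1,-3,5)=1, clip(8,-3,5)=5, clip(6,-3,5)=5, clip(3,-3,5)=3, clip(2,-3,5)=2 -> [-3, 1, 5, 5, 3, 2]
Stage 4 (CLIP -10 7): clip(-3,-10,7)=-3, clip(1,-10,7)=1, clip(5,-10,7)=5, clip(5,-10,7)=5, clip(3,-10,7)=3, clip(2,-10,7)=2 -> [-3, 1, 5, 5, 3, 2]
Stage 5 (SUM): sum[0..0]=-3, sum[0..1]=-2, sum[0..2]=3, sum[0..3]=8, sum[0..4]=11, sum[0..5]=13 -> [-3, -2, 3, 8, 11, 13]
Stage 6 (CLIP -3 3): clip(-3,-3,3)=-3, clip(-2,-3,3)=-2, clip(3,-3,3)=3, clip(8,-3,3)=3, clip(11,-3,3)=3, clip(13,-3,3)=3 -> [-3, -2, 3, 3, 3, 3]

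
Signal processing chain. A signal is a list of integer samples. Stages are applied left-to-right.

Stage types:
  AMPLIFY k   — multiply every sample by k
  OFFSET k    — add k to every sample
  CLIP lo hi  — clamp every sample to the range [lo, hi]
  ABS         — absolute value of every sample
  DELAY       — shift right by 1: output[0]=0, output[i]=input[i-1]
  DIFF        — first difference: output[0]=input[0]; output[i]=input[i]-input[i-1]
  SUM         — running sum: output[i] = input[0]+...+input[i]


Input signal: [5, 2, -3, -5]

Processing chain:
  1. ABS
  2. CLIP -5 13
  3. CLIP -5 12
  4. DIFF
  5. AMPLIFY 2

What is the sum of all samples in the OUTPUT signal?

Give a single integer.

Input: [5, 2, -3, -5]
Stage 1 (ABS): |5|=5, |2|=2, |-3|=3, |-5|=5 -> [5, 2, 3, 5]
Stage 2 (CLIP -5 13): clip(5,-5,13)=5, clip(2,-5,13)=2, clip(3,-5,13)=3, clip(5,-5,13)=5 -> [5, 2, 3, 5]
Stage 3 (CLIP -5 12): clip(5,-5,12)=5, clip(2,-5,12)=2, clip(3,-5,12)=3, clip(5,-5,12)=5 -> [5, 2, 3, 5]
Stage 4 (DIFF): s[0]=5, 2-5=-3, 3-2=1, 5-3=2 -> [5, -3, 1, 2]
Stage 5 (AMPLIFY 2): 5*2=10, -3*2=-6, 1*2=2, 2*2=4 -> [10, -6, 2, 4]
Output sum: 10

Answer: 10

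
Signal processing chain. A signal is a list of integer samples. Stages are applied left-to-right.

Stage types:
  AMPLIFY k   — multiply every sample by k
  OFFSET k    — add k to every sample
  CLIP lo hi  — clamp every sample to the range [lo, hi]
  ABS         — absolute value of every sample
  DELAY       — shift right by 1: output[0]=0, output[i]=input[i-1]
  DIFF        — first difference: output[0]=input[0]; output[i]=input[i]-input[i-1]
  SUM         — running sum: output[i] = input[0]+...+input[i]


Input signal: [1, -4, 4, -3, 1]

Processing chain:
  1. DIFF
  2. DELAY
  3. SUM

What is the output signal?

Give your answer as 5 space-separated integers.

Answer: 0 1 -4 4 -3

Derivation:
Input: [1, -4, 4, -3, 1]
Stage 1 (DIFF): s[0]=1, -4-1=-5, 4--4=8, -3-4=-7, 1--3=4 -> [1, -5, 8, -7, 4]
Stage 2 (DELAY): [0, 1, -5, 8, -7] = [0, 1, -5, 8, -7] -> [0, 1, -5, 8, -7]
Stage 3 (SUM): sum[0..0]=0, sum[0..1]=1, sum[0..2]=-4, sum[0..3]=4, sum[0..4]=-3 -> [0, 1, -4, 4, -3]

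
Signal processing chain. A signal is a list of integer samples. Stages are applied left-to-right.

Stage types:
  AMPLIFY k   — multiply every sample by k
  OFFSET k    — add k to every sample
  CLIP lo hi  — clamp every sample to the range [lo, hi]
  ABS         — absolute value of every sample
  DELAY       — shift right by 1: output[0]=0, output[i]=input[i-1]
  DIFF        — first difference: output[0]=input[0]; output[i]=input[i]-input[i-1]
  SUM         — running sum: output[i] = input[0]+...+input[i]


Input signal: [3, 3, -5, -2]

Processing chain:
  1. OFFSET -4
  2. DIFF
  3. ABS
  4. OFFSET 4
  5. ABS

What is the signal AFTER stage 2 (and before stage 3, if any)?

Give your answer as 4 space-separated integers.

Answer: -1 0 -8 3

Derivation:
Input: [3, 3, -5, -2]
Stage 1 (OFFSET -4): 3+-4=-1, 3+-4=-1, -5+-4=-9, -2+-4=-6 -> [-1, -1, -9, -6]
Stage 2 (DIFF): s[0]=-1, -1--1=0, -9--1=-8, -6--9=3 -> [-1, 0, -8, 3]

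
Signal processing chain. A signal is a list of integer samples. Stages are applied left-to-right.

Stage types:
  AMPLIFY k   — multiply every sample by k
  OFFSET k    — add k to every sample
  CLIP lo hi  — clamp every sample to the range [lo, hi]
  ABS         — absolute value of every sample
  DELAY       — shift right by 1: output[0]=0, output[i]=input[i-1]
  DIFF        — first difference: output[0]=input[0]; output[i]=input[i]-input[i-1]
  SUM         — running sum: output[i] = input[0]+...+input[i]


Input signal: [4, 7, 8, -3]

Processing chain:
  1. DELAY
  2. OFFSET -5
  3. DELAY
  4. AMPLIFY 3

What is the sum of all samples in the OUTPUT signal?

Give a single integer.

Input: [4, 7, 8, -3]
Stage 1 (DELAY): [0, 4, 7, 8] = [0, 4, 7, 8] -> [0, 4, 7, 8]
Stage 2 (OFFSET -5): 0+-5=-5, 4+-5=-1, 7+-5=2, 8+-5=3 -> [-5, -1, 2, 3]
Stage 3 (DELAY): [0, -5, -1, 2] = [0, -5, -1, 2] -> [0, -5, -1, 2]
Stage 4 (AMPLIFY 3): 0*3=0, -5*3=-15, -1*3=-3, 2*3=6 -> [0, -15, -3, 6]
Output sum: -12

Answer: -12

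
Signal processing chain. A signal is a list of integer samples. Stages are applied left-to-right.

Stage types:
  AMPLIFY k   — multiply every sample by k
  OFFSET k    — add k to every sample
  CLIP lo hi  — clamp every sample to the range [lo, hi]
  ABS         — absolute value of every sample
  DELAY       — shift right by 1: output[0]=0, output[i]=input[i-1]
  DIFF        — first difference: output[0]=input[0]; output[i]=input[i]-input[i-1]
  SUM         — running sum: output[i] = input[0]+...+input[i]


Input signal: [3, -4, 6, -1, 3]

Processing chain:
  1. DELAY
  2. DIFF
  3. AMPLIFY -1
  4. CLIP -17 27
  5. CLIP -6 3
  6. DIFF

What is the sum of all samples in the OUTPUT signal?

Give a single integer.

Answer: 3

Derivation:
Input: [3, -4, 6, -1, 3]
Stage 1 (DELAY): [0, 3, -4, 6, -1] = [0, 3, -4, 6, -1] -> [0, 3, -4, 6, -1]
Stage 2 (DIFF): s[0]=0, 3-0=3, -4-3=-7, 6--4=10, -1-6=-7 -> [0, 3, -7, 10, -7]
Stage 3 (AMPLIFY -1): 0*-1=0, 3*-1=-3, -7*-1=7, 10*-1=-10, -7*-1=7 -> [0, -3, 7, -10, 7]
Stage 4 (CLIP -17 27): clip(0,-17,27)=0, clip(-3,-17,27)=-3, clip(7,-17,27)=7, clip(-10,-17,27)=-10, clip(7,-17,27)=7 -> [0, -3, 7, -10, 7]
Stage 5 (CLIP -6 3): clip(0,-6,3)=0, clip(-3,-6,3)=-3, clip(7,-6,3)=3, clip(-10,-6,3)=-6, clip(7,-6,3)=3 -> [0, -3, 3, -6, 3]
Stage 6 (DIFF): s[0]=0, -3-0=-3, 3--3=6, -6-3=-9, 3--6=9 -> [0, -3, 6, -9, 9]
Output sum: 3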